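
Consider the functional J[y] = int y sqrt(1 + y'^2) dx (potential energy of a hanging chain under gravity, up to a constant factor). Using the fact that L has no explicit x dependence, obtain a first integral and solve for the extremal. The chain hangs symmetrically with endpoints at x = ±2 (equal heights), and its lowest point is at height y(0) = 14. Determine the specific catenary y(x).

The Lagrangian L(y, y') = y sqrt(1 + y'^2) has no explicit x dependence, so the Beltrami identity applies:
    L − y' ∂L/∂y' = C.
Compute ∂L/∂y' = y · y' / sqrt(1 + y'^2). Then
    L − y' ∂L/∂y'
    = y sqrt(1 + y'^2) − y · y'^2 / sqrt(1 + y'^2)
    = y (1 + y'^2 − y'^2) / sqrt(1 + y'^2)
    = y / sqrt(1 + y'^2) = C.
Squaring gives y^2 = C^2 (1 + y'^2), i.e.
    y'^2 = y^2 / C^2 − 1.
Separating variables,
    dy / sqrt(y^2 − C^2) = dx / C,
and integrating gives arccosh(y / C) = (x − a)/C, so
    y(x) = C cosh((x − a)/C),
the catenary. The constants C and a are fixed by the two endpoint conditions (and, for the hanging-chain problem, the length constraint selects C).
Now fit the given data. The endpoints x = ±2 are symmetric at equal height, so the catenary is even about its minimum: a = 0 and y(x) = C cosh(x/C). The lowest point is y(0) = C cosh(0) = C, and we are told y(0) = 14, so C = 14. Therefore
    y(x) = 14 cosh(x/14),
and at the endpoints
    y(±2) = 14 cosh(2/14).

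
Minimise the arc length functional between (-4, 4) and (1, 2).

Arc-length functional: J[y] = ∫ sqrt(1 + (y')^2) dx.
Lagrangian L = sqrt(1 + (y')^2) has no explicit y dependence, so ∂L/∂y = 0 and the Euler-Lagrange equation gives
    d/dx( y' / sqrt(1 + (y')^2) ) = 0  ⇒  y' / sqrt(1 + (y')^2) = const.
Hence y' is constant, so y(x) is affine.
Fitting the endpoints (-4, 4) and (1, 2):
    slope m = (2 − 4) / (1 − (-4)) = -2/5,
    intercept c = 4 − m·(-4) = 12/5.
Extremal: y(x) = (-2/5) x + 12/5.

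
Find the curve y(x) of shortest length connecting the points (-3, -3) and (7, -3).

Arc-length functional: J[y] = ∫ sqrt(1 + (y')^2) dx.
Lagrangian L = sqrt(1 + (y')^2) has no explicit y dependence, so ∂L/∂y = 0 and the Euler-Lagrange equation gives
    d/dx( y' / sqrt(1 + (y')^2) ) = 0  ⇒  y' / sqrt(1 + (y')^2) = const.
Hence y' is constant, so y(x) is affine.
Fitting the endpoints (-3, -3) and (7, -3):
    slope m = ((-3) − (-3)) / (7 − (-3)) = 0,
    intercept c = (-3) − m·(-3) = -3.
Extremal: y(x) = -3.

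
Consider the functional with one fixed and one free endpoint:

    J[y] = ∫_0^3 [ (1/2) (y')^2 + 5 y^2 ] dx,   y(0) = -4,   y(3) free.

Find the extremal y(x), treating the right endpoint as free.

The Lagrangian L = (1/2) (y')^2 + 5 y^2 gives
    ∂L/∂y = 10 y,   ∂L/∂y' = y'.
Euler-Lagrange: y'' − 10 y = 0.
With k = sqrt(10), the general solution is
    y(x) = A cosh(sqrt(10) x) + B sinh(sqrt(10) x).
Fixed left endpoint y(0) = -4 ⇒ A = -4.
The right endpoint x = 3 is free, so the natural (transversality) condition is ∂L/∂y' |_{x=3} = 0, i.e. y'(3) = 0.
Compute y'(x) = A k sinh(k x) + B k cosh(k x), so
    y'(3) = A k sinh(k·3) + B k cosh(k·3) = 0
    ⇒ B = −A tanh(k·3) = 4 tanh(sqrt(10)·3).
Therefore the extremal is
    y(x) = −4 cosh(sqrt(10) x) + 4 tanh(sqrt(10)·3) sinh(sqrt(10) x).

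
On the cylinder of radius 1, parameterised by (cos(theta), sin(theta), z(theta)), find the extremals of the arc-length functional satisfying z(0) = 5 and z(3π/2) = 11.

Parameterise the cylinder of radius R = 1 as
    r(θ) = (cos θ, sin θ, z(θ)).
The arc-length element is
    ds = sqrt(1 + (dz/dθ)^2) dθ,
so the Lagrangian is L = sqrt(1 + z'^2).
L depends on z' only, not on z or θ, so ∂L/∂z = 0 and
    ∂L/∂z' = z' / sqrt(1 + z'^2).
The Euler-Lagrange equation gives
    d/dθ( z' / sqrt(1 + z'^2) ) = 0,
so z' is constant. Integrating once:
    z(θ) = a θ + b,
a helix on the cylinder (a straight line when the cylinder is unrolled). The constants a, b are determined by the endpoint conditions.
With endpoint conditions z(0) = 5 and z(3π/2) = 11: from z(0) = b we get b = 5, and a·3π/2 + 5 = 11 gives a = 4/π, so
    z(θ) = (4/π) θ + 5.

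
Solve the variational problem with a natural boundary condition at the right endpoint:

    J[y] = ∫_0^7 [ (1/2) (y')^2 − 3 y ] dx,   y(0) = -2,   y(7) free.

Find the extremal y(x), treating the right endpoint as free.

The Lagrangian L = (1/2) (y')^2 − 3 y gives
    ∂L/∂y = −3,   ∂L/∂y' = y'.
Euler-Lagrange: d/dx(y') − (−3) = 0, i.e. y'' + 3 = 0, so
    y(x) = −(3/2) x^2 + C1 x + C2.
Fixed left endpoint y(0) = -2 ⇒ C2 = -2.
The right endpoint x = 7 is free, so the natural (transversality) condition is ∂L/∂y' |_{x=7} = 0, i.e. y'(7) = 0.
Compute y'(x) = −3 x + C1, so y'(7) = −21 + C1 = 0 ⇒ C1 = 21.
Therefore the extremal is
    y(x) = −(3/2) x^2 + 21 x − 2.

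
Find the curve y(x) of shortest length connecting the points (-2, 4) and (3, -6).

Arc-length functional: J[y] = ∫ sqrt(1 + (y')^2) dx.
Lagrangian L = sqrt(1 + (y')^2) has no explicit y dependence, so ∂L/∂y = 0 and the Euler-Lagrange equation gives
    d/dx( y' / sqrt(1 + (y')^2) ) = 0  ⇒  y' / sqrt(1 + (y')^2) = const.
Hence y' is constant, so y(x) is affine.
Fitting the endpoints (-2, 4) and (3, -6):
    slope m = ((-6) − 4) / (3 − (-2)) = -2,
    intercept c = 4 − m·(-2) = 0.
Extremal: y(x) = -2 x.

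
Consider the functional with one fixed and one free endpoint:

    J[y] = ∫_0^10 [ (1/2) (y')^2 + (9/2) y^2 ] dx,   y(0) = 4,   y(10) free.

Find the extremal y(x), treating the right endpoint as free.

The Lagrangian L = (1/2) (y')^2 + (9/2) y^2 gives
    ∂L/∂y = 9 y,   ∂L/∂y' = y'.
Euler-Lagrange: y'' − 9 y = 0.
With k = 3, the general solution is
    y(x) = A cosh(3 x) + B sinh(3 x).
Fixed left endpoint y(0) = 4 ⇒ A = 4.
The right endpoint x = 10 is free, so the natural (transversality) condition is ∂L/∂y' |_{x=10} = 0, i.e. y'(10) = 0.
Compute y'(x) = A k sinh(k x) + B k cosh(k x), so
    y'(10) = A k sinh(k·10) + B k cosh(k·10) = 0
    ⇒ B = −A tanh(k·10) = − 4 tanh(3·10).
Therefore the extremal is
    y(x) = 4 cosh(3 x) − 4 tanh(3·10) sinh(3 x).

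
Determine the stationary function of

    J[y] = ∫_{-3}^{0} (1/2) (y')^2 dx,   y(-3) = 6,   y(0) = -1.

The Lagrangian is L = (1/2) (y')^2.
Compute ∂L/∂y = 0, ∂L/∂y' = y'.
The Euler-Lagrange equation d/dx(∂L/∂y') − ∂L/∂y = 0 reduces to
    y'' = 0.
Its general solution is
    y(x) = A x + B,
with A, B fixed by the endpoint conditions.
Applying the endpoint conditions y(-3) = 6 and y(0) = -1: solve A·-3 + B = 6 and A·0 + B = -1. Subtracting gives A(0 − -3) = -1 − 6, so A = -7/3, and B = 6 − A·-3 = -1. Therefore
    y(x) = (-7/3) x - 1.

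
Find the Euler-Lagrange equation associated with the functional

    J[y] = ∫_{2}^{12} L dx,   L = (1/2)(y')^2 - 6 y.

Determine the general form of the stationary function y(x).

The Lagrangian is L = (1/2)(y')^2 - 6 y.
∂L/∂y = -6.
∂L/∂y' = y'.
The Euler-Lagrange equation d/dx(∂L/∂y') − ∂L/∂y = 0 becomes:
    y'' + 6 = 0
General solution: y(x) = -3 x^2 + A x + B, where A and B are arbitrary constants fixed by the endpoint conditions.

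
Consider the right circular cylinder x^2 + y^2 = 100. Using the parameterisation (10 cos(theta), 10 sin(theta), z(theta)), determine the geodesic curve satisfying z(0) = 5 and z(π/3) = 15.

Parameterise the cylinder of radius R = 10 as
    r(θ) = (10 cos θ, 10 sin θ, z(θ)).
The arc-length element is
    ds = sqrt(100 + (dz/dθ)^2) dθ,
so the Lagrangian is L = sqrt(100 + z'^2).
L depends on z' only, not on z or θ, so ∂L/∂z = 0 and
    ∂L/∂z' = z' / sqrt(100 + z'^2).
The Euler-Lagrange equation gives
    d/dθ( z' / sqrt(100 + z'^2) ) = 0,
so z' is constant. Integrating once:
    z(θ) = a θ + b,
a helix on the cylinder (a straight line when the cylinder is unrolled). The constants a, b are determined by the endpoint conditions.
With endpoint conditions z(0) = 5 and z(π/3) = 15: from z(0) = b we get b = 5, and a·π/3 + 5 = 15 gives a = 30/π, so
    z(θ) = (30/π) θ + 5.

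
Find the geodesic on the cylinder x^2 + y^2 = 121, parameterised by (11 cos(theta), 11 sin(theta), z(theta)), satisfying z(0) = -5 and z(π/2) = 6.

Parameterise the cylinder of radius R = 11 as
    r(θ) = (11 cos θ, 11 sin θ, z(θ)).
The arc-length element is
    ds = sqrt(121 + (dz/dθ)^2) dθ,
so the Lagrangian is L = sqrt(121 + z'^2).
L depends on z' only, not on z or θ, so ∂L/∂z = 0 and
    ∂L/∂z' = z' / sqrt(121 + z'^2).
The Euler-Lagrange equation gives
    d/dθ( z' / sqrt(121 + z'^2) ) = 0,
so z' is constant. Integrating once:
    z(θ) = a θ + b,
a helix on the cylinder (a straight line when the cylinder is unrolled). The constants a, b are determined by the endpoint conditions.
With endpoint conditions z(0) = -5 and z(π/2) = 6: from z(0) = b we get b = -5, and a·π/2 + -5 = 6 gives a = 22/π, so
    z(θ) = (22/π) θ − 5.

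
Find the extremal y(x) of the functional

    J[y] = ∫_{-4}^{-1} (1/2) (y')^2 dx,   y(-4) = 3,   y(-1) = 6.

The Lagrangian is L = (1/2) (y')^2.
Compute ∂L/∂y = 0, ∂L/∂y' = y'.
The Euler-Lagrange equation d/dx(∂L/∂y') − ∂L/∂y = 0 reduces to
    y'' = 0.
Its general solution is
    y(x) = A x + B,
with A, B fixed by the endpoint conditions.
Applying the endpoint conditions y(-4) = 3 and y(-1) = 6: solve A·-4 + B = 3 and A·-1 + B = 6. Subtracting gives A(-1 − -4) = 6 − 3, so A = 1, and B = 3 − A·-4 = 7. Therefore
    y(x) = x + 7.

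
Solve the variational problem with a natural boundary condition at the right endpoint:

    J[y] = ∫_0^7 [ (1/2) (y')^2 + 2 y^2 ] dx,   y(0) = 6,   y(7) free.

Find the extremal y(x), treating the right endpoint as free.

The Lagrangian L = (1/2) (y')^2 + 2 y^2 gives
    ∂L/∂y = 4 y,   ∂L/∂y' = y'.
Euler-Lagrange: y'' − 4 y = 0.
With k = 2, the general solution is
    y(x) = A cosh(2 x) + B sinh(2 x).
Fixed left endpoint y(0) = 6 ⇒ A = 6.
The right endpoint x = 7 is free, so the natural (transversality) condition is ∂L/∂y' |_{x=7} = 0, i.e. y'(7) = 0.
Compute y'(x) = A k sinh(k x) + B k cosh(k x), so
    y'(7) = A k sinh(k·7) + B k cosh(k·7) = 0
    ⇒ B = −A tanh(k·7) = − 6 tanh(2·7).
Therefore the extremal is
    y(x) = 6 cosh(2 x) − 6 tanh(2·7) sinh(2 x).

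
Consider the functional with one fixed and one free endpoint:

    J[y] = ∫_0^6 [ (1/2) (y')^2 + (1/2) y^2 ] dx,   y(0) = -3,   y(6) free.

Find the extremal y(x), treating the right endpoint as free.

The Lagrangian L = (1/2) (y')^2 + (1/2) y^2 gives
    ∂L/∂y = 1 y,   ∂L/∂y' = y'.
Euler-Lagrange: y'' − y = 0.
With k = 1, the general solution is
    y(x) = A cosh(x) + B sinh(x).
Fixed left endpoint y(0) = -3 ⇒ A = -3.
The right endpoint x = 6 is free, so the natural (transversality) condition is ∂L/∂y' |_{x=6} = 0, i.e. y'(6) = 0.
Compute y'(x) = A k sinh(k x) + B k cosh(k x), so
    y'(6) = A k sinh(k·6) + B k cosh(k·6) = 0
    ⇒ B = −A tanh(k·6) = 3 tanh(1·6).
Therefore the extremal is
    y(x) = −3 cosh(1 x) + 3 tanh(1·6) sinh(1 x).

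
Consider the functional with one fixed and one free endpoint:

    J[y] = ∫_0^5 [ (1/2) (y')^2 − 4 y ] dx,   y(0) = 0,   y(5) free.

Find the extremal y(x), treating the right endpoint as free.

The Lagrangian L = (1/2) (y')^2 − 4 y gives
    ∂L/∂y = −4,   ∂L/∂y' = y'.
Euler-Lagrange: d/dx(y') − (−4) = 0, i.e. y'' + 4 = 0, so
    y(x) = −(4/2) x^2 + C1 x + C2.
Fixed left endpoint y(0) = 0 ⇒ C2 = 0.
The right endpoint x = 5 is free, so the natural (transversality) condition is ∂L/∂y' |_{x=5} = 0, i.e. y'(5) = 0.
Compute y'(x) = −4 x + C1, so y'(5) = −20 + C1 = 0 ⇒ C1 = 20.
Therefore the extremal is
    y(x) = −2 x^2 + 20 x.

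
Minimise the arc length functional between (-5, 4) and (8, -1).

Arc-length functional: J[y] = ∫ sqrt(1 + (y')^2) dx.
Lagrangian L = sqrt(1 + (y')^2) has no explicit y dependence, so ∂L/∂y = 0 and the Euler-Lagrange equation gives
    d/dx( y' / sqrt(1 + (y')^2) ) = 0  ⇒  y' / sqrt(1 + (y')^2) = const.
Hence y' is constant, so y(x) is affine.
Fitting the endpoints (-5, 4) and (8, -1):
    slope m = ((-1) − 4) / (8 − (-5)) = -5/13,
    intercept c = 4 − m·(-5) = 27/13.
Extremal: y(x) = (-5/13) x + 27/13.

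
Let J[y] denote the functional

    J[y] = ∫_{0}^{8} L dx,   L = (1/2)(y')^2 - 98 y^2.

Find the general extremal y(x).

The Lagrangian is L = (1/2)(y')^2 - 98 y^2.
∂L/∂y = -196y.
∂L/∂y' = y'.
The Euler-Lagrange equation d/dx(∂L/∂y') − ∂L/∂y = 0 becomes:
    y'' + 196 y = 0
General solution: y(x) = A sin(14x) + B cos(14x), where A and B are arbitrary constants fixed by the endpoint conditions.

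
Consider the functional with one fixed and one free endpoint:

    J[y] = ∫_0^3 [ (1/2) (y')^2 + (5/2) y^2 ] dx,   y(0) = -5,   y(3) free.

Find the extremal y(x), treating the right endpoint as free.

The Lagrangian L = (1/2) (y')^2 + (5/2) y^2 gives
    ∂L/∂y = 5 y,   ∂L/∂y' = y'.
Euler-Lagrange: y'' − 5 y = 0.
With k = sqrt(5), the general solution is
    y(x) = A cosh(sqrt(5) x) + B sinh(sqrt(5) x).
Fixed left endpoint y(0) = -5 ⇒ A = -5.
The right endpoint x = 3 is free, so the natural (transversality) condition is ∂L/∂y' |_{x=3} = 0, i.e. y'(3) = 0.
Compute y'(x) = A k sinh(k x) + B k cosh(k x), so
    y'(3) = A k sinh(k·3) + B k cosh(k·3) = 0
    ⇒ B = −A tanh(k·3) = 5 tanh(sqrt(5)·3).
Therefore the extremal is
    y(x) = −5 cosh(sqrt(5) x) + 5 tanh(sqrt(5)·3) sinh(sqrt(5) x).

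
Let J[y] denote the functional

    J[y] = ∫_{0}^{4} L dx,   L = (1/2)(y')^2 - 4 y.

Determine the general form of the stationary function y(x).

The Lagrangian is L = (1/2)(y')^2 - 4 y.
∂L/∂y = -4.
∂L/∂y' = y'.
The Euler-Lagrange equation d/dx(∂L/∂y') − ∂L/∂y = 0 becomes:
    y'' + 4 = 0
General solution: y(x) = -2 x^2 + A x + B, where A and B are arbitrary constants fixed by the endpoint conditions.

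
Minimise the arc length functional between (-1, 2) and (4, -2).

Arc-length functional: J[y] = ∫ sqrt(1 + (y')^2) dx.
Lagrangian L = sqrt(1 + (y')^2) has no explicit y dependence, so ∂L/∂y = 0 and the Euler-Lagrange equation gives
    d/dx( y' / sqrt(1 + (y')^2) ) = 0  ⇒  y' / sqrt(1 + (y')^2) = const.
Hence y' is constant, so y(x) is affine.
Fitting the endpoints (-1, 2) and (4, -2):
    slope m = ((-2) − 2) / (4 − (-1)) = -4/5,
    intercept c = 2 − m·(-1) = 6/5.
Extremal: y(x) = (-4/5) x + 6/5.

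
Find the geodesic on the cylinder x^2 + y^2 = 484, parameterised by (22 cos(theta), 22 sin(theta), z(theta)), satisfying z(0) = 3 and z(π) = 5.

Parameterise the cylinder of radius R = 22 as
    r(θ) = (22 cos θ, 22 sin θ, z(θ)).
The arc-length element is
    ds = sqrt(484 + (dz/dθ)^2) dθ,
so the Lagrangian is L = sqrt(484 + z'^2).
L depends on z' only, not on z or θ, so ∂L/∂z = 0 and
    ∂L/∂z' = z' / sqrt(484 + z'^2).
The Euler-Lagrange equation gives
    d/dθ( z' / sqrt(484 + z'^2) ) = 0,
so z' is constant. Integrating once:
    z(θ) = a θ + b,
a helix on the cylinder (a straight line when the cylinder is unrolled). The constants a, b are determined by the endpoint conditions.
With endpoint conditions z(0) = 3 and z(π) = 5: from z(0) = b we get b = 3, and a·π + 3 = 5 gives a = 2/π, so
    z(θ) = (2/π) θ + 3.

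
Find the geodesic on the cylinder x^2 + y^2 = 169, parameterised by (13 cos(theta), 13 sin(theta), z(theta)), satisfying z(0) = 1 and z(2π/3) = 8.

Parameterise the cylinder of radius R = 13 as
    r(θ) = (13 cos θ, 13 sin θ, z(θ)).
The arc-length element is
    ds = sqrt(169 + (dz/dθ)^2) dθ,
so the Lagrangian is L = sqrt(169 + z'^2).
L depends on z' only, not on z or θ, so ∂L/∂z = 0 and
    ∂L/∂z' = z' / sqrt(169 + z'^2).
The Euler-Lagrange equation gives
    d/dθ( z' / sqrt(169 + z'^2) ) = 0,
so z' is constant. Integrating once:
    z(θ) = a θ + b,
a helix on the cylinder (a straight line when the cylinder is unrolled). The constants a, b are determined by the endpoint conditions.
With endpoint conditions z(0) = 1 and z(2π/3) = 8: from z(0) = b we get b = 1, and a·2π/3 + 1 = 8 gives a = 21/(2π), so
    z(θ) = (21/(2π)) θ + 1.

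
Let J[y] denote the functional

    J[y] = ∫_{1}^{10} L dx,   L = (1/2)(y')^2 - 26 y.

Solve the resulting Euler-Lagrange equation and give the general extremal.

The Lagrangian is L = (1/2)(y')^2 - 26 y.
∂L/∂y = -26.
∂L/∂y' = y'.
The Euler-Lagrange equation d/dx(∂L/∂y') − ∂L/∂y = 0 becomes:
    y'' + 26 = 0
General solution: y(x) = -13 x^2 + A x + B, where A and B are arbitrary constants fixed by the endpoint conditions.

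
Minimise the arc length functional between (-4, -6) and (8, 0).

Arc-length functional: J[y] = ∫ sqrt(1 + (y')^2) dx.
Lagrangian L = sqrt(1 + (y')^2) has no explicit y dependence, so ∂L/∂y = 0 and the Euler-Lagrange equation gives
    d/dx( y' / sqrt(1 + (y')^2) ) = 0  ⇒  y' / sqrt(1 + (y')^2) = const.
Hence y' is constant, so y(x) is affine.
Fitting the endpoints (-4, -6) and (8, 0):
    slope m = (0 − (-6)) / (8 − (-4)) = 1/2,
    intercept c = (-6) − m·(-4) = -4.
Extremal: y(x) = (1/2) x - 4.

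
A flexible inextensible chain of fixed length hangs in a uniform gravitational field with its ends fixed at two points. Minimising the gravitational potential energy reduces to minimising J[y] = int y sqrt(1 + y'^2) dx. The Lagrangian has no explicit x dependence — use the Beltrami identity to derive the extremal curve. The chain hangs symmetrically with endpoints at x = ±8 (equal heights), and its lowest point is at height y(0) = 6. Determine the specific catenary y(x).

The Lagrangian L(y, y') = y sqrt(1 + y'^2) has no explicit x dependence, so the Beltrami identity applies:
    L − y' ∂L/∂y' = C.
Compute ∂L/∂y' = y · y' / sqrt(1 + y'^2). Then
    L − y' ∂L/∂y'
    = y sqrt(1 + y'^2) − y · y'^2 / sqrt(1 + y'^2)
    = y (1 + y'^2 − y'^2) / sqrt(1 + y'^2)
    = y / sqrt(1 + y'^2) = C.
Squaring gives y^2 = C^2 (1 + y'^2), i.e.
    y'^2 = y^2 / C^2 − 1.
Separating variables,
    dy / sqrt(y^2 − C^2) = dx / C,
and integrating gives arccosh(y / C) = (x − a)/C, so
    y(x) = C cosh((x − a)/C),
the catenary. The constants C and a are fixed by the two endpoint conditions (and, for the hanging-chain problem, the length constraint selects C).
Now fit the given data. The endpoints x = ±8 are symmetric at equal height, so the catenary is even about its minimum: a = 0 and y(x) = C cosh(x/C). The lowest point is y(0) = C cosh(0) = C, and we are told y(0) = 6, so C = 6. Therefore
    y(x) = 6 cosh(x/6),
and at the endpoints
    y(±8) = 6 cosh(8/6).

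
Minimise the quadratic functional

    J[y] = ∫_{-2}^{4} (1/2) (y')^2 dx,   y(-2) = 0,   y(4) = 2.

The Lagrangian is L = (1/2) (y')^2.
Compute ∂L/∂y = 0, ∂L/∂y' = y'.
The Euler-Lagrange equation d/dx(∂L/∂y') − ∂L/∂y = 0 reduces to
    y'' = 0.
Its general solution is
    y(x) = A x + B,
with A, B fixed by the endpoint conditions.
Applying the endpoint conditions y(-2) = 0 and y(4) = 2: solve A·-2 + B = 0 and A·4 + B = 2. Subtracting gives A(4 − -2) = 2 − 0, so A = 1/3, and B = 0 − A·-2 = 2/3. Therefore
    y(x) = (1/3) x + 2/3.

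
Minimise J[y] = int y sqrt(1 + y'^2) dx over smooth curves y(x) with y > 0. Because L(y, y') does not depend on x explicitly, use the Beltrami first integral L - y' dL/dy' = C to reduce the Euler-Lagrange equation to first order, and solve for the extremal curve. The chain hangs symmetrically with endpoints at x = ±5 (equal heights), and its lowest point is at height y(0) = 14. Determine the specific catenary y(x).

The Lagrangian L(y, y') = y sqrt(1 + y'^2) has no explicit x dependence, so the Beltrami identity applies:
    L − y' ∂L/∂y' = C.
Compute ∂L/∂y' = y · y' / sqrt(1 + y'^2). Then
    L − y' ∂L/∂y'
    = y sqrt(1 + y'^2) − y · y'^2 / sqrt(1 + y'^2)
    = y (1 + y'^2 − y'^2) / sqrt(1 + y'^2)
    = y / sqrt(1 + y'^2) = C.
Squaring gives y^2 = C^2 (1 + y'^2), i.e.
    y'^2 = y^2 / C^2 − 1.
Separating variables,
    dy / sqrt(y^2 − C^2) = dx / C,
and integrating gives arccosh(y / C) = (x − a)/C, so
    y(x) = C cosh((x − a)/C),
the catenary. The constants C and a are fixed by the two endpoint conditions (and, for the hanging-chain problem, the length constraint selects C).
Now fit the given data. The endpoints x = ±5 are symmetric at equal height, so the catenary is even about its minimum: a = 0 and y(x) = C cosh(x/C). The lowest point is y(0) = C cosh(0) = C, and we are told y(0) = 14, so C = 14. Therefore
    y(x) = 14 cosh(x/14),
and at the endpoints
    y(±5) = 14 cosh(5/14).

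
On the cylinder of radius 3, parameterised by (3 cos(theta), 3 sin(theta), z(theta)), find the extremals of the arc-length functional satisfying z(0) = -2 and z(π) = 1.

Parameterise the cylinder of radius R = 3 as
    r(θ) = (3 cos θ, 3 sin θ, z(θ)).
The arc-length element is
    ds = sqrt(9 + (dz/dθ)^2) dθ,
so the Lagrangian is L = sqrt(9 + z'^2).
L depends on z' only, not on z or θ, so ∂L/∂z = 0 and
    ∂L/∂z' = z' / sqrt(9 + z'^2).
The Euler-Lagrange equation gives
    d/dθ( z' / sqrt(9 + z'^2) ) = 0,
so z' is constant. Integrating once:
    z(θ) = a θ + b,
a helix on the cylinder (a straight line when the cylinder is unrolled). The constants a, b are determined by the endpoint conditions.
With endpoint conditions z(0) = -2 and z(π) = 1: from z(0) = b we get b = -2, and a·π + -2 = 1 gives a = 3/π, so
    z(θ) = (3/π) θ − 2.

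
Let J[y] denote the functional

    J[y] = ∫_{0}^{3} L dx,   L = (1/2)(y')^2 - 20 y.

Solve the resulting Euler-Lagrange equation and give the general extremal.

The Lagrangian is L = (1/2)(y')^2 - 20 y.
∂L/∂y = -20.
∂L/∂y' = y'.
The Euler-Lagrange equation d/dx(∂L/∂y') − ∂L/∂y = 0 becomes:
    y'' + 20 = 0
General solution: y(x) = -10 x^2 + A x + B, where A and B are arbitrary constants fixed by the endpoint conditions.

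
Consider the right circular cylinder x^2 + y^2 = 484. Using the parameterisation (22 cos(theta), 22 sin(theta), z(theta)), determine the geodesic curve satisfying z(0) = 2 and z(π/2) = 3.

Parameterise the cylinder of radius R = 22 as
    r(θ) = (22 cos θ, 22 sin θ, z(θ)).
The arc-length element is
    ds = sqrt(484 + (dz/dθ)^2) dθ,
so the Lagrangian is L = sqrt(484 + z'^2).
L depends on z' only, not on z or θ, so ∂L/∂z = 0 and
    ∂L/∂z' = z' / sqrt(484 + z'^2).
The Euler-Lagrange equation gives
    d/dθ( z' / sqrt(484 + z'^2) ) = 0,
so z' is constant. Integrating once:
    z(θ) = a θ + b,
a helix on the cylinder (a straight line when the cylinder is unrolled). The constants a, b are determined by the endpoint conditions.
With endpoint conditions z(0) = 2 and z(π/2) = 3: from z(0) = b we get b = 2, and a·π/2 + 2 = 3 gives a = 2/π, so
    z(θ) = (2/π) θ + 2.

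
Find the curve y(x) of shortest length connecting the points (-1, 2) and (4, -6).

Arc-length functional: J[y] = ∫ sqrt(1 + (y')^2) dx.
Lagrangian L = sqrt(1 + (y')^2) has no explicit y dependence, so ∂L/∂y = 0 and the Euler-Lagrange equation gives
    d/dx( y' / sqrt(1 + (y')^2) ) = 0  ⇒  y' / sqrt(1 + (y')^2) = const.
Hence y' is constant, so y(x) is affine.
Fitting the endpoints (-1, 2) and (4, -6):
    slope m = ((-6) − 2) / (4 − (-1)) = -8/5,
    intercept c = 2 − m·(-1) = 2/5.
Extremal: y(x) = (-8/5) x + 2/5.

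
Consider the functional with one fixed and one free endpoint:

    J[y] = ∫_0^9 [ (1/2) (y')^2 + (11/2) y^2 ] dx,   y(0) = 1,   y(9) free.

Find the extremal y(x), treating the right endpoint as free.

The Lagrangian L = (1/2) (y')^2 + (11/2) y^2 gives
    ∂L/∂y = 11 y,   ∂L/∂y' = y'.
Euler-Lagrange: y'' − 11 y = 0.
With k = sqrt(11), the general solution is
    y(x) = A cosh(sqrt(11) x) + B sinh(sqrt(11) x).
Fixed left endpoint y(0) = 1 ⇒ A = 1.
The right endpoint x = 9 is free, so the natural (transversality) condition is ∂L/∂y' |_{x=9} = 0, i.e. y'(9) = 0.
Compute y'(x) = A k sinh(k x) + B k cosh(k x), so
    y'(9) = A k sinh(k·9) + B k cosh(k·9) = 0
    ⇒ B = −A tanh(k·9) = − tanh(sqrt(11)·9).
Therefore the extremal is
    y(x) = cosh(sqrt(11) x) − tanh(sqrt(11)·9) sinh(sqrt(11) x).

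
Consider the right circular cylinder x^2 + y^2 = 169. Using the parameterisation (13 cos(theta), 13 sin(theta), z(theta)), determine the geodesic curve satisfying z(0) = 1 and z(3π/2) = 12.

Parameterise the cylinder of radius R = 13 as
    r(θ) = (13 cos θ, 13 sin θ, z(θ)).
The arc-length element is
    ds = sqrt(169 + (dz/dθ)^2) dθ,
so the Lagrangian is L = sqrt(169 + z'^2).
L depends on z' only, not on z or θ, so ∂L/∂z = 0 and
    ∂L/∂z' = z' / sqrt(169 + z'^2).
The Euler-Lagrange equation gives
    d/dθ( z' / sqrt(169 + z'^2) ) = 0,
so z' is constant. Integrating once:
    z(θ) = a θ + b,
a helix on the cylinder (a straight line when the cylinder is unrolled). The constants a, b are determined by the endpoint conditions.
With endpoint conditions z(0) = 1 and z(3π/2) = 12: from z(0) = b we get b = 1, and a·3π/2 + 1 = 12 gives a = 22/(3π), so
    z(θ) = (22/(3π)) θ + 1.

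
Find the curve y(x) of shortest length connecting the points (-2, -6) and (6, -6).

Arc-length functional: J[y] = ∫ sqrt(1 + (y')^2) dx.
Lagrangian L = sqrt(1 + (y')^2) has no explicit y dependence, so ∂L/∂y = 0 and the Euler-Lagrange equation gives
    d/dx( y' / sqrt(1 + (y')^2) ) = 0  ⇒  y' / sqrt(1 + (y')^2) = const.
Hence y' is constant, so y(x) is affine.
Fitting the endpoints (-2, -6) and (6, -6):
    slope m = ((-6) − (-6)) / (6 − (-2)) = 0,
    intercept c = (-6) − m·(-2) = -6.
Extremal: y(x) = -6.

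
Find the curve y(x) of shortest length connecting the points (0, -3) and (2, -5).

Arc-length functional: J[y] = ∫ sqrt(1 + (y')^2) dx.
Lagrangian L = sqrt(1 + (y')^2) has no explicit y dependence, so ∂L/∂y = 0 and the Euler-Lagrange equation gives
    d/dx( y' / sqrt(1 + (y')^2) ) = 0  ⇒  y' / sqrt(1 + (y')^2) = const.
Hence y' is constant, so y(x) is affine.
Fitting the endpoints (0, -3) and (2, -5):
    slope m = ((-5) − (-3)) / (2 − 0) = -1,
    intercept c = (-3) − m·0 = -3.
Extremal: y(x) = -x - 3.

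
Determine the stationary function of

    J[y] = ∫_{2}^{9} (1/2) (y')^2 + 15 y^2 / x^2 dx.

The Lagrangian is L = (1/2) (y')^2 + 15 y^2 / x^2.
Compute ∂L/∂y = 30y/x^2, ∂L/∂y' = y'.
The Euler-Lagrange equation d/dx(∂L/∂y') − ∂L/∂y = 0 reduces to
    y'' − 30/x^2 · y = 0  (x > 0).
Its general solution is
    y(x) = A x^6 + B x^(-5),
with A, B fixed by the endpoint conditions.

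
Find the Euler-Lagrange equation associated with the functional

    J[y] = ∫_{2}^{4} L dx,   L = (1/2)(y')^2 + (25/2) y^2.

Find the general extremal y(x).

The Lagrangian is L = (1/2)(y')^2 + (25/2) y^2.
∂L/∂y = 25y.
∂L/∂y' = y'.
The Euler-Lagrange equation d/dx(∂L/∂y') − ∂L/∂y = 0 becomes:
    y'' - 25 y = 0
General solution: y(x) = A e^(5x) + B e^(-5x), where A and B are arbitrary constants fixed by the endpoint conditions.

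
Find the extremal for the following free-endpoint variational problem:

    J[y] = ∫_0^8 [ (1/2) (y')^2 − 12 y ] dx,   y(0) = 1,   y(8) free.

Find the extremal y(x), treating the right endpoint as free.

The Lagrangian L = (1/2) (y')^2 − 12 y gives
    ∂L/∂y = −12,   ∂L/∂y' = y'.
Euler-Lagrange: d/dx(y') − (−12) = 0, i.e. y'' + 12 = 0, so
    y(x) = −(12/2) x^2 + C1 x + C2.
Fixed left endpoint y(0) = 1 ⇒ C2 = 1.
The right endpoint x = 8 is free, so the natural (transversality) condition is ∂L/∂y' |_{x=8} = 0, i.e. y'(8) = 0.
Compute y'(x) = −12 x + C1, so y'(8) = −96 + C1 = 0 ⇒ C1 = 96.
Therefore the extremal is
    y(x) = −6 x^2 + 96 x + 1.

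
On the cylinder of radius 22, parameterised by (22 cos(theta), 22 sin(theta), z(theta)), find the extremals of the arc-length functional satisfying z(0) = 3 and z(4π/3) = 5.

Parameterise the cylinder of radius R = 22 as
    r(θ) = (22 cos θ, 22 sin θ, z(θ)).
The arc-length element is
    ds = sqrt(484 + (dz/dθ)^2) dθ,
so the Lagrangian is L = sqrt(484 + z'^2).
L depends on z' only, not on z or θ, so ∂L/∂z = 0 and
    ∂L/∂z' = z' / sqrt(484 + z'^2).
The Euler-Lagrange equation gives
    d/dθ( z' / sqrt(484 + z'^2) ) = 0,
so z' is constant. Integrating once:
    z(θ) = a θ + b,
a helix on the cylinder (a straight line when the cylinder is unrolled). The constants a, b are determined by the endpoint conditions.
With endpoint conditions z(0) = 3 and z(4π/3) = 5: from z(0) = b we get b = 3, and a·4π/3 + 3 = 5 gives a = 3/(2π), so
    z(θ) = (3/(2π)) θ + 3.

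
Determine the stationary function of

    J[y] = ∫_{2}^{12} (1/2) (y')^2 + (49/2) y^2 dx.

The Lagrangian is L = (1/2) (y')^2 + (49/2) y^2.
Compute ∂L/∂y = 49y, ∂L/∂y' = y'.
The Euler-Lagrange equation d/dx(∂L/∂y') − ∂L/∂y = 0 reduces to
    y'' − 49 y = 0.
Its general solution is
    y(x) = A e^(7x) + B e^(−7x),
with A, B fixed by the endpoint conditions.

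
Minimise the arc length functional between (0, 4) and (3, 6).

Arc-length functional: J[y] = ∫ sqrt(1 + (y')^2) dx.
Lagrangian L = sqrt(1 + (y')^2) has no explicit y dependence, so ∂L/∂y = 0 and the Euler-Lagrange equation gives
    d/dx( y' / sqrt(1 + (y')^2) ) = 0  ⇒  y' / sqrt(1 + (y')^2) = const.
Hence y' is constant, so y(x) is affine.
Fitting the endpoints (0, 4) and (3, 6):
    slope m = (6 − 4) / (3 − 0) = 2/3,
    intercept c = 4 − m·0 = 4.
Extremal: y(x) = (2/3) x + 4.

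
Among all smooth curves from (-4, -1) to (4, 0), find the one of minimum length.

Arc-length functional: J[y] = ∫ sqrt(1 + (y')^2) dx.
Lagrangian L = sqrt(1 + (y')^2) has no explicit y dependence, so ∂L/∂y = 0 and the Euler-Lagrange equation gives
    d/dx( y' / sqrt(1 + (y')^2) ) = 0  ⇒  y' / sqrt(1 + (y')^2) = const.
Hence y' is constant, so y(x) is affine.
Fitting the endpoints (-4, -1) and (4, 0):
    slope m = (0 − (-1)) / (4 − (-4)) = 1/8,
    intercept c = (-1) − m·(-4) = -1/2.
Extremal: y(x) = (1/8) x - 1/2.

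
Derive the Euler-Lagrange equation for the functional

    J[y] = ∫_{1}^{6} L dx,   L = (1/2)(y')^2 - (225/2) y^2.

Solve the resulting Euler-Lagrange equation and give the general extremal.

The Lagrangian is L = (1/2)(y')^2 - (225/2) y^2.
∂L/∂y = -225y.
∂L/∂y' = y'.
The Euler-Lagrange equation d/dx(∂L/∂y') − ∂L/∂y = 0 becomes:
    y'' + 225 y = 0
General solution: y(x) = A sin(15x) + B cos(15x), where A and B are arbitrary constants fixed by the endpoint conditions.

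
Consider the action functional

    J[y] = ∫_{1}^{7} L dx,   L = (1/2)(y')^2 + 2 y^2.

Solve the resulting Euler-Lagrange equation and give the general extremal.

The Lagrangian is L = (1/2)(y')^2 + 2 y^2.
∂L/∂y = 4y.
∂L/∂y' = y'.
The Euler-Lagrange equation d/dx(∂L/∂y') − ∂L/∂y = 0 becomes:
    y'' - 4 y = 0
General solution: y(x) = A e^(2x) + B e^(-2x), where A and B are arbitrary constants fixed by the endpoint conditions.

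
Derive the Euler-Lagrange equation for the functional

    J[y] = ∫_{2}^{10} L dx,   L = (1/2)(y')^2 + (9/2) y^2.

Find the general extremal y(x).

The Lagrangian is L = (1/2)(y')^2 + (9/2) y^2.
∂L/∂y = 9y.
∂L/∂y' = y'.
The Euler-Lagrange equation d/dx(∂L/∂y') − ∂L/∂y = 0 becomes:
    y'' - 9 y = 0
General solution: y(x) = A e^(3x) + B e^(-3x), where A and B are arbitrary constants fixed by the endpoint conditions.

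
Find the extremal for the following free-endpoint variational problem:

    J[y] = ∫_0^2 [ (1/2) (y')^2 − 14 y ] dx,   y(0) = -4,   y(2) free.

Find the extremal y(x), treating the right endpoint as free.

The Lagrangian L = (1/2) (y')^2 − 14 y gives
    ∂L/∂y = −14,   ∂L/∂y' = y'.
Euler-Lagrange: d/dx(y') − (−14) = 0, i.e. y'' + 14 = 0, so
    y(x) = −(14/2) x^2 + C1 x + C2.
Fixed left endpoint y(0) = -4 ⇒ C2 = -4.
The right endpoint x = 2 is free, so the natural (transversality) condition is ∂L/∂y' |_{x=2} = 0, i.e. y'(2) = 0.
Compute y'(x) = −14 x + C1, so y'(2) = −28 + C1 = 0 ⇒ C1 = 28.
Therefore the extremal is
    y(x) = −7 x^2 + 28 x − 4.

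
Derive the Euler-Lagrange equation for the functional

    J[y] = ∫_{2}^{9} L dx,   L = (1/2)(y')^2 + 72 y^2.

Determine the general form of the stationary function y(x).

The Lagrangian is L = (1/2)(y')^2 + 72 y^2.
∂L/∂y = 144y.
∂L/∂y' = y'.
The Euler-Lagrange equation d/dx(∂L/∂y') − ∂L/∂y = 0 becomes:
    y'' - 144 y = 0
General solution: y(x) = A e^(12x) + B e^(-12x), where A and B are arbitrary constants fixed by the endpoint conditions.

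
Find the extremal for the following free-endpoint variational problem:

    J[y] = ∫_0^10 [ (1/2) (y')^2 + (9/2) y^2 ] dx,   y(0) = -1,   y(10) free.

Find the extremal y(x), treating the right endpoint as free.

The Lagrangian L = (1/2) (y')^2 + (9/2) y^2 gives
    ∂L/∂y = 9 y,   ∂L/∂y' = y'.
Euler-Lagrange: y'' − 9 y = 0.
With k = 3, the general solution is
    y(x) = A cosh(3 x) + B sinh(3 x).
Fixed left endpoint y(0) = -1 ⇒ A = -1.
The right endpoint x = 10 is free, so the natural (transversality) condition is ∂L/∂y' |_{x=10} = 0, i.e. y'(10) = 0.
Compute y'(x) = A k sinh(k x) + B k cosh(k x), so
    y'(10) = A k sinh(k·10) + B k cosh(k·10) = 0
    ⇒ B = −A tanh(k·10) = tanh(3·10).
Therefore the extremal is
    y(x) = −cosh(3 x) + tanh(3·10) sinh(3 x).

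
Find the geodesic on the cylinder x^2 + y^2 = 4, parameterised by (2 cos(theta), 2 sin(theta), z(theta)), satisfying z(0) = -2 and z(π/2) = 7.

Parameterise the cylinder of radius R = 2 as
    r(θ) = (2 cos θ, 2 sin θ, z(θ)).
The arc-length element is
    ds = sqrt(4 + (dz/dθ)^2) dθ,
so the Lagrangian is L = sqrt(4 + z'^2).
L depends on z' only, not on z or θ, so ∂L/∂z = 0 and
    ∂L/∂z' = z' / sqrt(4 + z'^2).
The Euler-Lagrange equation gives
    d/dθ( z' / sqrt(4 + z'^2) ) = 0,
so z' is constant. Integrating once:
    z(θ) = a θ + b,
a helix on the cylinder (a straight line when the cylinder is unrolled). The constants a, b are determined by the endpoint conditions.
With endpoint conditions z(0) = -2 and z(π/2) = 7: from z(0) = b we get b = -2, and a·π/2 + -2 = 7 gives a = 18/π, so
    z(θ) = (18/π) θ − 2.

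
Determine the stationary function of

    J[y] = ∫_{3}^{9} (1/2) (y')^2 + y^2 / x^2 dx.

The Lagrangian is L = (1/2) (y')^2 + y^2 / x^2.
Compute ∂L/∂y = 2y/x^2, ∂L/∂y' = y'.
The Euler-Lagrange equation d/dx(∂L/∂y') − ∂L/∂y = 0 reduces to
    y'' − 2/x^2 · y = 0  (x > 0).
Its general solution is
    y(x) = A x^2 + B / x,
with A, B fixed by the endpoint conditions.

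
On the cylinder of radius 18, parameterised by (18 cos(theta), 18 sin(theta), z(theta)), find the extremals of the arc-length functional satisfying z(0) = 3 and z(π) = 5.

Parameterise the cylinder of radius R = 18 as
    r(θ) = (18 cos θ, 18 sin θ, z(θ)).
The arc-length element is
    ds = sqrt(324 + (dz/dθ)^2) dθ,
so the Lagrangian is L = sqrt(324 + z'^2).
L depends on z' only, not on z or θ, so ∂L/∂z = 0 and
    ∂L/∂z' = z' / sqrt(324 + z'^2).
The Euler-Lagrange equation gives
    d/dθ( z' / sqrt(324 + z'^2) ) = 0,
so z' is constant. Integrating once:
    z(θ) = a θ + b,
a helix on the cylinder (a straight line when the cylinder is unrolled). The constants a, b are determined by the endpoint conditions.
With endpoint conditions z(0) = 3 and z(π) = 5: from z(0) = b we get b = 3, and a·π + 3 = 5 gives a = 2/π, so
    z(θ) = (2/π) θ + 3.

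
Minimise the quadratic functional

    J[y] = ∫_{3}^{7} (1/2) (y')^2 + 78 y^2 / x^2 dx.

The Lagrangian is L = (1/2) (y')^2 + 78 y^2 / x^2.
Compute ∂L/∂y = 156y/x^2, ∂L/∂y' = y'.
The Euler-Lagrange equation d/dx(∂L/∂y') − ∂L/∂y = 0 reduces to
    y'' − 156/x^2 · y = 0  (x > 0).
Its general solution is
    y(x) = A x^13 + B x^(-12),
with A, B fixed by the endpoint conditions.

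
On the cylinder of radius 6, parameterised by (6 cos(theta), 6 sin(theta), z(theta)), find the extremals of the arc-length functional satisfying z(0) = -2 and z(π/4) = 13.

Parameterise the cylinder of radius R = 6 as
    r(θ) = (6 cos θ, 6 sin θ, z(θ)).
The arc-length element is
    ds = sqrt(36 + (dz/dθ)^2) dθ,
so the Lagrangian is L = sqrt(36 + z'^2).
L depends on z' only, not on z or θ, so ∂L/∂z = 0 and
    ∂L/∂z' = z' / sqrt(36 + z'^2).
The Euler-Lagrange equation gives
    d/dθ( z' / sqrt(36 + z'^2) ) = 0,
so z' is constant. Integrating once:
    z(θ) = a θ + b,
a helix on the cylinder (a straight line when the cylinder is unrolled). The constants a, b are determined by the endpoint conditions.
With endpoint conditions z(0) = -2 and z(π/4) = 13: from z(0) = b we get b = -2, and a·π/4 + -2 = 13 gives a = 60/π, so
    z(θ) = (60/π) θ − 2.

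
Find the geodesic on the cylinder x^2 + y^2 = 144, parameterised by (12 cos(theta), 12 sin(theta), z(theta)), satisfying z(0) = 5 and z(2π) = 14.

Parameterise the cylinder of radius R = 12 as
    r(θ) = (12 cos θ, 12 sin θ, z(θ)).
The arc-length element is
    ds = sqrt(144 + (dz/dθ)^2) dθ,
so the Lagrangian is L = sqrt(144 + z'^2).
L depends on z' only, not on z or θ, so ∂L/∂z = 0 and
    ∂L/∂z' = z' / sqrt(144 + z'^2).
The Euler-Lagrange equation gives
    d/dθ( z' / sqrt(144 + z'^2) ) = 0,
so z' is constant. Integrating once:
    z(θ) = a θ + b,
a helix on the cylinder (a straight line when the cylinder is unrolled). The constants a, b are determined by the endpoint conditions.
With endpoint conditions z(0) = 5 and z(2π) = 14: from z(0) = b we get b = 5, and a·2π + 5 = 14 gives a = 9/(2π), so
    z(θ) = (9/(2π)) θ + 5.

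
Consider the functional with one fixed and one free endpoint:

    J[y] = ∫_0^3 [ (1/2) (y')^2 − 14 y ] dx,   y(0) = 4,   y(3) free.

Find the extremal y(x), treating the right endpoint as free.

The Lagrangian L = (1/2) (y')^2 − 14 y gives
    ∂L/∂y = −14,   ∂L/∂y' = y'.
Euler-Lagrange: d/dx(y') − (−14) = 0, i.e. y'' + 14 = 0, so
    y(x) = −(14/2) x^2 + C1 x + C2.
Fixed left endpoint y(0) = 4 ⇒ C2 = 4.
The right endpoint x = 3 is free, so the natural (transversality) condition is ∂L/∂y' |_{x=3} = 0, i.e. y'(3) = 0.
Compute y'(x) = −14 x + C1, so y'(3) = −42 + C1 = 0 ⇒ C1 = 42.
Therefore the extremal is
    y(x) = −7 x^2 + 42 x + 4.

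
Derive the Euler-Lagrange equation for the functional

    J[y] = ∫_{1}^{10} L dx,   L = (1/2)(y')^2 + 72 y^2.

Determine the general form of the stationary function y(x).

The Lagrangian is L = (1/2)(y')^2 + 72 y^2.
∂L/∂y = 144y.
∂L/∂y' = y'.
The Euler-Lagrange equation d/dx(∂L/∂y') − ∂L/∂y = 0 becomes:
    y'' - 144 y = 0
General solution: y(x) = A e^(12x) + B e^(-12x), where A and B are arbitrary constants fixed by the endpoint conditions.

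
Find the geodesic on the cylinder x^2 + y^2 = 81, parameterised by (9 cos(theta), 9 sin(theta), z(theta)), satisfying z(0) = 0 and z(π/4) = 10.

Parameterise the cylinder of radius R = 9 as
    r(θ) = (9 cos θ, 9 sin θ, z(θ)).
The arc-length element is
    ds = sqrt(81 + (dz/dθ)^2) dθ,
so the Lagrangian is L = sqrt(81 + z'^2).
L depends on z' only, not on z or θ, so ∂L/∂z = 0 and
    ∂L/∂z' = z' / sqrt(81 + z'^2).
The Euler-Lagrange equation gives
    d/dθ( z' / sqrt(81 + z'^2) ) = 0,
so z' is constant. Integrating once:
    z(θ) = a θ + b,
a helix on the cylinder (a straight line when the cylinder is unrolled). The constants a, b are determined by the endpoint conditions.
With endpoint conditions z(0) = 0 and z(π/4) = 10: from z(0) = b we get b = 0, and a·π/4 + 0 = 10 gives a = 40/π, so
    z(θ) = (40/π) θ.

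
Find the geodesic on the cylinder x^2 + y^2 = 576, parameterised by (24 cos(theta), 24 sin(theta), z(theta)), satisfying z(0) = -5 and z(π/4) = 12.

Parameterise the cylinder of radius R = 24 as
    r(θ) = (24 cos θ, 24 sin θ, z(θ)).
The arc-length element is
    ds = sqrt(576 + (dz/dθ)^2) dθ,
so the Lagrangian is L = sqrt(576 + z'^2).
L depends on z' only, not on z or θ, so ∂L/∂z = 0 and
    ∂L/∂z' = z' / sqrt(576 + z'^2).
The Euler-Lagrange equation gives
    d/dθ( z' / sqrt(576 + z'^2) ) = 0,
so z' is constant. Integrating once:
    z(θ) = a θ + b,
a helix on the cylinder (a straight line when the cylinder is unrolled). The constants a, b are determined by the endpoint conditions.
With endpoint conditions z(0) = -5 and z(π/4) = 12: from z(0) = b we get b = -5, and a·π/4 + -5 = 12 gives a = 68/π, so
    z(θ) = (68/π) θ − 5.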